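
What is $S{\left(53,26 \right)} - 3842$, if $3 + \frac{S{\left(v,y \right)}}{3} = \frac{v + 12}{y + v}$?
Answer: $- \frac{304034}{79} \approx -3848.5$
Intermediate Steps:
$S{\left(v,y \right)} = -9 + \frac{3 \left(12 + v\right)}{v + y}$ ($S{\left(v,y \right)} = -9 + 3 \frac{v + 12}{y + v} = -9 + 3 \frac{12 + v}{v + y} = -9 + \frac{3 \left(12 + v\right)}{v + y}$)
$S{\left(53,26 \right)} - 3842 = \frac{3 \left(12 - 78 - 106\right)}{53 + 26} - 3842 = \frac{3 \left(12 - 78 - 106\right)}{79} - 3842 = 3 \cdot \frac{1}{79} \left(-172\right) - 3842 = - \frac{516}{79} - 3842 = - \frac{304034}{79}$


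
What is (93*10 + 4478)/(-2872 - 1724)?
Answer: -1352/1149 ≈ -1.1767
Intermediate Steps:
(93*10 + 4478)/(-2872 - 1724) = (930 + 4478)/(-4596) = 5408*(-1/4596) = -1352/1149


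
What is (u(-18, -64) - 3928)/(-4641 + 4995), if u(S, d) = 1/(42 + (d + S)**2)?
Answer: -8858949/798388 ≈ -11.096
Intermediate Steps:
u(S, d) = 1/(42 + (S + d)**2)
(u(-18, -64) - 3928)/(-4641 + 4995) = (1/(42 + (-18 - 64)**2) - 3928)/(-4641 + 4995) = (1/(42 + (-82)**2) - 3928)/354 = (1/(42 + 6724) - 3928)*(1/354) = (1/6766 - 3928)*(1/354) = -26576847/6766*1/354 = -8858949/798388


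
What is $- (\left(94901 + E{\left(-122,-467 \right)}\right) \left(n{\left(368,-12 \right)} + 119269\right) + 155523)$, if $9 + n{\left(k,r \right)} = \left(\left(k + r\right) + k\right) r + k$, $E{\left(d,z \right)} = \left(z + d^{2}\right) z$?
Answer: $736401592197$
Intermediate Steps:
$E{\left(d,z \right)} = z \left(z + d^{2}\right)$
$n{\left(k,r \right)} = -9 + k + r \left(r + 2 k\right)$ ($n{\left(k,r \right)} = -9 + \left(\left(\left(k + r\right) + k\right) r + k\right) = -9 + \left(\left(r + 2 k\right) r + k\right) = -9 + \left(r \left(r + 2 k\right) + k\right) = -9 + \left(k + r \left(r + 2 k\right)\right) = -9 + k + r \left(r + 2 k\right)$)
$- (\left(94901 + E{\left(-122,-467 \right)}\right) \left(n{\left(368,-12 \right)} + 119269\right) + 155523) = - (\left(94901 - 467 \left(-467 + \left(-122\right)^{2}\right)\right) \left(\left(-9 + 368 + \left(-12\right)^{2} + 2 \cdot 368 \left(-12\right)\right) + 119269\right) + 155523) = - (\left(94901 - 467 \left(-467 + 14884\right)\right) \left(\left(-9 + 368 + 144 - 8832\right) + 119269\right) + 155523) = - (\left(94901 - 6732739\right) \left(-8329 + 119269\right) + 155523) = - (\left(94901 - 6732739\right) 110940 + 155523) = - (\left(-6637838\right) 110940 + 155523) = - (-736401747720 + 155523) = \left(-1\right) \left(-736401592197\right) = 736401592197$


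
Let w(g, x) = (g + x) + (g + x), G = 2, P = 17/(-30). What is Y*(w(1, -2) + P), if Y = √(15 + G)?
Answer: -77*√17/30 ≈ -10.583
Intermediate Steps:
P = -17/30 (P = 17*(-1/30) = -17/30 ≈ -0.56667)
w(g, x) = 2*g + 2*x
Y = √17 (Y = √(15 + 2) = √17 ≈ 4.1231)
Y*(w(1, -2) + P) = √17*((2*1 + 2*(-2)) - 17/30) = √17*((2 - 4) - 17/30) = √17*(-2 - 17/30) = √17*(-77/30) = -77*√17/30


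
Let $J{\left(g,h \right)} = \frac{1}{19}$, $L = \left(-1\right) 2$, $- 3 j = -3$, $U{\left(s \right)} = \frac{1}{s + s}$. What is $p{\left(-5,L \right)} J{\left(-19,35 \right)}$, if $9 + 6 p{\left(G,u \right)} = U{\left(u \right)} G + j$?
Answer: $- \frac{9}{152} \approx -0.059211$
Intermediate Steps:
$U{\left(s \right)} = \frac{1}{2 s}$
$j = 1$ ($j = \left(- \frac{1}{3}\right) \left(-3\right) = 1$)
$L = -2$
$p{\left(G,u \right)} = - \frac{4}{3} + \frac{G}{12 u}$ ($p{\left(G,u \right)} = - \frac{3}{2} + \frac{\frac{1}{2 u} G + 1}{6} = - \frac{3}{2} + \frac{\frac{G}{2 u} + 1}{6} = - \frac{3}{2} + \frac{1 + \frac{G}{2 u}}{6} = - \frac{3}{2} + \left(\frac{1}{6} + \frac{G}{12 u}\right) = - \frac{4}{3} + \frac{G}{12 u}$)
$J{\left(g,h \right)} = \frac{1}{19}$
$p{\left(-5,L \right)} J{\left(-19,35 \right)} = \frac{-5 - -32}{12 \left(-2\right)} \frac{1}{19} = \frac{1}{12} \left(- \frac{1}{2}\right) \left(-5 + 32\right) \frac{1}{19} = \frac{1}{12} \left(- \frac{1}{2}\right) 27 \cdot \frac{1}{19} = \left(- \frac{9}{8}\right) \frac{1}{19} = - \frac{9}{152}$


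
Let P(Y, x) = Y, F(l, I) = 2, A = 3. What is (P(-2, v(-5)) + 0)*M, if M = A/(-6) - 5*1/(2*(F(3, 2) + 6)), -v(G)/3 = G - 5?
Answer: 13/8 ≈ 1.6250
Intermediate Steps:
v(G) = 15 - 3*G (v(G) = -3*(G - 5) = -3*(-5 + G) = 15 - 3*G)
M = -13/16 (M = 3/(-6) - 5*1/(2*(2 + 6)) = 3*(-1/6) - 5/(8*2) = -1/2 - 5/16 = -13/16 ≈ -0.81250)
(P(-2, v(-5)) + 0)*M = (-2 + 0)*(-13/16) = -2*(-13/16) = 13/8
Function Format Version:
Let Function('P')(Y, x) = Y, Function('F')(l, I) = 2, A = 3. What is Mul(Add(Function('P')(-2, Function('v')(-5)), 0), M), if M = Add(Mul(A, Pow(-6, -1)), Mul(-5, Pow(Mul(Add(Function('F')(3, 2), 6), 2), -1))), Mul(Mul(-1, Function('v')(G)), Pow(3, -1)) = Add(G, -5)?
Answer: Rational(13, 8) ≈ 1.6250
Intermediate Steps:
Function('v')(G) = Add(15, Mul(-3, G)) (Function('v')(G) = Mul(-3, Add(G, -5)) = Mul(-3, Add(-5, G)) = Add(15, Mul(-3, G)))
M = Rational(-13, 16) (M = Add(Mul(3, Pow(-6, -1)), Mul(-5, Pow(Mul(Add(2, 6), 2), -1))) = Add(Mul(3, Rational(-1, 6)), Mul(-5, Pow(Mul(8, 2), -1))) = Add(Rational(-1, 2), Mul(-5, Pow(16, -1))) = Add(Rational(-1, 2), Mul(-5, Rational(1, 16))) = Add(Rational(-1, 2), Rational(-5, 16)) = Rational(-13, 16) ≈ -0.81250)
Mul(Add(Function('P')(-2, Function('v')(-5)), 0), M) = Mul(Add(-2, 0), Rational(-13, 16)) = Mul(-2, Rational(-13, 16)) = Rational(13, 8)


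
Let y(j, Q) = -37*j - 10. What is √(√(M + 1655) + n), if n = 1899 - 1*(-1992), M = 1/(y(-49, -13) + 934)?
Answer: √(29148138579 + 16422*√344385762)/2737 ≈ 62.703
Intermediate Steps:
y(j, Q) = -10 - 37*j
M = 1/2737 (M = 1/((-10 - 37*(-49)) + 934) = 1/((-10 + 1813) + 934) = 1/(1803 + 934) = 1/2737 ≈ 0.00036536)
n = 3891 (n = 1899 + 1992 = 3891)
√(√(M + 1655) + n) = √(√(1/2737 + 1655) + 3891) = √(√(4529736/2737) + 3891) = √(6*√344385762/2737 + 3891) = √(3891 + 6*√344385762/2737)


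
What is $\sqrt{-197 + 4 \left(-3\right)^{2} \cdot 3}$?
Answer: $i \sqrt{89} \approx 9.434 i$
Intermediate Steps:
$\sqrt{-197 + 4 \left(-3\right)^{2} \cdot 3} = \sqrt{-197 + 4 \cdot 9 \cdot 3} = \sqrt{-197 + 36 \cdot 3} = \sqrt{-197 + 108} = \sqrt{-89} = i \sqrt{89}$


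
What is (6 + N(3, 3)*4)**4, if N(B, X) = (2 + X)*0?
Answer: 1296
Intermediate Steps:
N(B, X) = 0
(6 + N(3, 3)*4)**4 = (6 + 0*4)**4 = (6 + 0)**4 = 6**4 = 1296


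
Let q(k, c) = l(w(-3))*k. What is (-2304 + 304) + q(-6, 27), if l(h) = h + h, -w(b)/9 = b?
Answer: -2324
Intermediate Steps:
w(b) = -9*b
l(h) = 2*h
q(k, c) = 54*k (q(k, c) = (2*(-9*(-3)))*k = (2*27)*k = 54*k)
(-2304 + 304) + q(-6, 27) = (-2304 + 304) + 54*(-6) = -2000 - 324 = -2324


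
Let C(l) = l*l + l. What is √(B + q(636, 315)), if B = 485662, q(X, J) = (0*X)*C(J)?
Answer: √485662 ≈ 696.89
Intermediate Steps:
C(l) = l + l² (C(l) = l² + l = l + l²)
q(X, J) = 0 (q(X, J) = (0*X)*(J*(1 + J)) = 0*(J*(1 + J)) = 0)
√(B + q(636, 315)) = √(485662 + 0) = √485662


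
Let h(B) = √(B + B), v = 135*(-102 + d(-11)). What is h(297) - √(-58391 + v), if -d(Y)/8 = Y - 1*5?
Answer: 3*√66 - I*√54881 ≈ 24.372 - 234.27*I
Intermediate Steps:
d(Y) = 40 - 8*Y (d(Y) = -8*(Y - 1*5) = -8*(Y - 5) = -8*(-5 + Y) = 40 - 8*Y)
v = 3510 (v = 135*(-102 + (40 - 8*(-11))) = 135*(-102 + (40 + 88)) = 135*(-102 + 128) = 135*26 = 3510)
h(B) = √2*√B (h(B) = √(2*B) = √2*√B)
h(297) - √(-58391 + v) = √2*√297 - √(-58391 + 3510) = √2*(3*√33) - √(-54881) = 3*√66 - I*√54881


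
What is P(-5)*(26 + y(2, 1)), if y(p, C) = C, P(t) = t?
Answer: -135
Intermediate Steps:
P(-5)*(26 + y(2, 1)) = -5*(26 + 1) = -5*27 = -135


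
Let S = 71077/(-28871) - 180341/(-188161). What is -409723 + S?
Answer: -2225785848248399/5432396231 ≈ -4.0972e+5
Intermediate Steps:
S = -8167294386/5432396231 (S = 71077*(-1/28871) - 180341*(-1/188161) = -71077/28871 + 180341/188161 = -8167294386/5432396231 ≈ -1.5034)
-409723 + S = -409723 - 8167294386/5432396231 = -2225785848248399/5432396231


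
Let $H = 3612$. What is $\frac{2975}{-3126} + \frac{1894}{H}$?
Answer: $- \frac{201044}{470463} \approx -0.42733$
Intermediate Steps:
$\frac{2975}{-3126} + \frac{1894}{H} = \frac{2975}{-3126} + \frac{1894}{3612} = 2975 \left(- \frac{1}{3126}\right) + 1894 \cdot \frac{1}{3612} = - \frac{2975}{3126} + \frac{947}{1806} = - \frac{201044}{470463}$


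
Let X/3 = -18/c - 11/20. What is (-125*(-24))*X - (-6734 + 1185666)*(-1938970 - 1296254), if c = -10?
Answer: 3814109112018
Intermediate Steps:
X = 15/4 (X = 3*(-18/(-10) - 11/20) = 3*(-18*(-1/10) - 11*1/20) = 3*(9/5 - 11/20) = 3*(5/4) = 15/4 ≈ 3.7500)
(-125*(-24))*X - (-6734 + 1185666)*(-1938970 - 1296254) = -125*(-24)*(15/4) - (-6734 + 1185666)*(-1938970 - 1296254) = 3000*(15/4) - 1178932*(-3235224) = 11250 - 1*(-3814109100768) = 11250 + 3814109100768 = 3814109112018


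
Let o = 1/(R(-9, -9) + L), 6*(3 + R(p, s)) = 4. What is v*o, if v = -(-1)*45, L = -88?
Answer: -135/271 ≈ -0.49816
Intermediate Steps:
R(p, s) = -7/3 (R(p, s) = -3 + (⅙)*4 = -3 + ⅔ = -7/3)
v = 45 (v = -1*(-45) = 45)
o = -3/271 (o = 1/(-7/3 - 88) = 1/(-271/3) = -3/271 ≈ -0.011070)
v*o = 45*(-3/271) = -135/271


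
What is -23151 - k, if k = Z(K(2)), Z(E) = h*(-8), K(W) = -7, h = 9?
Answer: -23079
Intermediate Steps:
Z(E) = -72 (Z(E) = 9*(-8) = -72)
k = -72
-23151 - k = -23151 - 1*(-72) = -23151 + 72 = -23079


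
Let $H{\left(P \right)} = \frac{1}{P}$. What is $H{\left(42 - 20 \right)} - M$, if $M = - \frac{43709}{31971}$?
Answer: $\frac{993569}{703362} \approx 1.4126$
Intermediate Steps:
$M = - \frac{43709}{31971}$ ($M = \left(-43709\right) \frac{1}{31971} = - \frac{43709}{31971} \approx -1.3671$)
$H{\left(42 - 20 \right)} - M = \frac{1}{42 - 20} - - \frac{43709}{31971} = \frac{1}{42 - 20} + \frac{43709}{31971} = \frac{1}{22} + \frac{43709}{31971} = \frac{993569}{703362}$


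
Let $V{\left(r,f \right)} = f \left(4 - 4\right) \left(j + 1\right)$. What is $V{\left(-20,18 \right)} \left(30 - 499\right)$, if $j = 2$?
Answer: $0$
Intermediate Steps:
$V{\left(r,f \right)} = 0$ ($V{\left(r,f \right)} = f \left(4 - 4\right) \left(2 + 1\right) = f 0 \cdot 3 = f 0 = 0$)
$V{\left(-20,18 \right)} \left(30 - 499\right) = 0 \left(30 - 499\right) = 0 \left(-469\right) = 0$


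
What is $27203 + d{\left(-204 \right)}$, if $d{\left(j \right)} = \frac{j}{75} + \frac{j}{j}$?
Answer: $\frac{680032}{25} \approx 27201.0$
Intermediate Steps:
$d{\left(j \right)} = 1 + \frac{j}{75}$ ($d{\left(j \right)} = j \frac{1}{75} + 1 = \frac{j}{75} + 1 = 1 + \frac{j}{75}$)
$27203 + d{\left(-204 \right)} = 27203 + \left(1 + \frac{1}{75} \left(-204\right)\right) = 27203 + \left(1 - \frac{68}{25}\right) = 27203 - \frac{43}{25} = \frac{680032}{25}$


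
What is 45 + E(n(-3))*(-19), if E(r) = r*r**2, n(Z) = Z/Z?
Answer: 26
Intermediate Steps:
n(Z) = 1
E(r) = r**3
45 + E(n(-3))*(-19) = 45 + 1**3*(-19) = 45 + 1*(-19) = 45 - 19 = 26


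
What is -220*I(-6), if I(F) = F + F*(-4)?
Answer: -3960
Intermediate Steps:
I(F) = -3*F (I(F) = F - 4*F = -3*F)
-220*I(-6) = -(-660)*(-6) = -220*18 = -3960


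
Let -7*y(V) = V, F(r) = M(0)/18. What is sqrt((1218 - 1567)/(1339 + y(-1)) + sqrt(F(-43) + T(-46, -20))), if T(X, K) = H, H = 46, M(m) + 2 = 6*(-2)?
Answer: sqrt(-206106138 + 263615628*sqrt(407))/28122 ≈ 2.5425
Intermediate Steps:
M(m) = -14 (M(m) = -2 + 6*(-2) = -2 - 12 = -14)
F(r) = -7/9 (F(r) = -14/18 = -14*1/18 = -7/9)
T(X, K) = 46
y(V) = -V/7
sqrt((1218 - 1567)/(1339 + y(-1)) + sqrt(F(-43) + T(-46, -20))) = sqrt((1218 - 1567)/(1339 - 1/7*(-1)) + sqrt(-7/9 + 46)) = sqrt(-349/(1339 + 1/7) + sqrt(407/9)) = sqrt(-349/9374/7 + sqrt(407)/3) = sqrt(-349*7/9374 + sqrt(407)/3) = sqrt(-2443/9374 + sqrt(407)/3)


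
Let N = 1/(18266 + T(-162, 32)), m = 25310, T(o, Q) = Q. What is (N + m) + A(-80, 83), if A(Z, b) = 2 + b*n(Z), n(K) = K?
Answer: 341660257/18298 ≈ 18672.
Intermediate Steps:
A(Z, b) = 2 + Z*b (A(Z, b) = 2 + b*Z = 2 + Z*b)
N = 1/18298 (N = 1/(18266 + 32) = 1/18298 ≈ 5.4651e-5)
(N + m) + A(-80, 83) = (1/18298 + 25310) + (2 - 80*83) = 463122381/18298 + (2 - 6640) = 463122381/18298 - 6638 = 341660257/18298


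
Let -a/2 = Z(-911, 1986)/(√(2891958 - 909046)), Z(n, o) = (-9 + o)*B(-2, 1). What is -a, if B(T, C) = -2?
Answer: -1977*√30983/61966 ≈ -5.6158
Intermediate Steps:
Z(n, o) = 18 - 2*o (Z(n, o) = (-9 + o)*(-2) = 18 - 2*o)
a = 1977*√30983/61966 (a = -2*(18 - 2*1986)/(√(2891958 - 909046)) = -2*(18 - 3972)/(√1982912) = -(-7908)/(8*√30983) = -(-7908)*√30983/247864 = -(-1977)*√30983/61966 = 1977*√30983/61966 ≈ 5.6158)
-a = -1977*√30983/61966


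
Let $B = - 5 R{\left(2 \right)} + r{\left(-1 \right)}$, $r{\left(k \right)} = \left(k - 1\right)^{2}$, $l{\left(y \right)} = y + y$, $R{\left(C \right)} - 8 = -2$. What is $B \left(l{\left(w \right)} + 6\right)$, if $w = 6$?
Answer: $-468$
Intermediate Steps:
$R{\left(C \right)} = 6$ ($R{\left(C \right)} = 8 - 2 = 6$)
$l{\left(y \right)} = 2 y$
$r{\left(k \right)} = \left(-1 + k\right)^{2}$
$B = -26$ ($B = \left(-5\right) 6 + \left(-1 - 1\right)^{2} = -30 + \left(-2\right)^{2} = -30 + 4 = -26$)
$B \left(l{\left(w \right)} + 6\right) = - 26 \left(2 \cdot 6 + 6\right) = - 26 \left(12 + 6\right) = \left(-26\right) 18 = -468$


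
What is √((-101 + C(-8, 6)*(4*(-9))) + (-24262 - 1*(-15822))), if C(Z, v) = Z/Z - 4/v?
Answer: I*√8553 ≈ 92.482*I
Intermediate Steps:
C(Z, v) = 1 - 4/v
√((-101 + C(-8, 6)*(4*(-9))) + (-24262 - 1*(-15822))) = √((-101 + ((-4 + 6)/6)*(4*(-9))) + (-24262 - 1*(-15822))) = √((-101 + ((⅙)*2)*(-36)) + (-24262 + 15822)) = √((-101 + (⅓)*(-36)) - 8440) = √((-101 - 12) - 8440) = √(-113 - 8440) = √(-8553) = I*√8553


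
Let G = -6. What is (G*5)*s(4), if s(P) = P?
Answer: -120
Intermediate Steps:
(G*5)*s(4) = -6*5*4 = -30*4 = -120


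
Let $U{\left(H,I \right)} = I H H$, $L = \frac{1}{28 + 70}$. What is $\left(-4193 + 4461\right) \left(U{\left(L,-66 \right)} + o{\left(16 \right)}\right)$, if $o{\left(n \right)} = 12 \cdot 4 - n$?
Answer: $\frac{20586554}{2401} \approx 8574.2$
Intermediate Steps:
$L = \frac{1}{98} \approx 0.010204$
$U{\left(H,I \right)} = I H^{2}$ ($U{\left(H,I \right)} = H I H = I H^{2}$)
$o{\left(n \right)} = 48 - n$
$\left(-4193 + 4461\right) \left(U{\left(L,-66 \right)} + o{\left(16 \right)}\right) = \left(-4193 + 4461\right) \left(- \frac{66}{9604} + \left(48 - 16\right)\right) = 268 \left(\left(-66\right) \frac{1}{9604} + \left(48 - 16\right)\right) = 268 \left(- \frac{33}{4802} + 32\right) = 268 \cdot \frac{153631}{4802} = \frac{20586554}{2401}$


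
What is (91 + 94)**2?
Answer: 34225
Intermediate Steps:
(91 + 94)**2 = 185**2 = 34225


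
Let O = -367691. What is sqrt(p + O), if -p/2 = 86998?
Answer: I*sqrt(541687) ≈ 735.99*I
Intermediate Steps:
p = -173996 (p = -2*86998 = -173996)
sqrt(p + O) = sqrt(-173996 - 367691) = sqrt(-541687) = I*sqrt(541687)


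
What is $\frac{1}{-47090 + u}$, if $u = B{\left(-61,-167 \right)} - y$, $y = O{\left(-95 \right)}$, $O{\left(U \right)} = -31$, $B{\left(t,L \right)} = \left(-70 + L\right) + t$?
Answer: $- \frac{1}{47357} \approx -2.1116 \cdot 10^{-5}$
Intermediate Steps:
$B{\left(t,L \right)} = -70 + L + t$
$y = -31$
$u = -267$ ($u = \left(-70 - 167 - 61\right) - -31 = -298 + 31 = -267$)
$\frac{1}{-47090 + u} = \frac{1}{-47090 - 267} = \frac{1}{-47357} = - \frac{1}{47357}$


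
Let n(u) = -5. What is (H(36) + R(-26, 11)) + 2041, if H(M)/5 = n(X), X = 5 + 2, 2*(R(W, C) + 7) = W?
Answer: 1996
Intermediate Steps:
R(W, C) = -7 + W/2
X = 7
H(M) = -25 (H(M) = 5*(-5) = -25)
(H(36) + R(-26, 11)) + 2041 = (-25 + (-7 + (½)*(-26))) + 2041 = (-25 + (-7 - 13)) + 2041 = (-25 - 20) + 2041 = -45 + 2041 = 1996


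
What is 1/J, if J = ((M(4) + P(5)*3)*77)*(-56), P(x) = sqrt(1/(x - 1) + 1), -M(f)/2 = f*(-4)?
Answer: -16/2183489 + 3*sqrt(5)/8733956 ≈ -6.5597e-6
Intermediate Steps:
M(f) = 8*f (M(f) = -2*f*(-4) = -(-8)*f = 8*f)
P(x) = sqrt(1 + 1/(-1 + x)) (P(x) = sqrt(1/(-1 + x) + 1) = sqrt(1 + 1/(-1 + x)))
J = -137984 - 6468*sqrt(5) (J = ((8*4 + sqrt(5/(-1 + 5))*3)*77)*(-56) = ((32 + sqrt(5/4)*3)*77)*(-56) = ((32 + (sqrt(5)/2)*3)*77)*(-56) = ((32 + 3*sqrt(5)/2)*77)*(-56) = (2464 + 231*sqrt(5)/2)*(-56) = -137984 - 6468*sqrt(5) ≈ -1.5245e+5)
1/J = 1/(-137984 - 6468*sqrt(5))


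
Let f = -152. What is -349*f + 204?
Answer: 53252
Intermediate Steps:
-349*f + 204 = -349*(-152) + 204 = 53048 + 204 = 53252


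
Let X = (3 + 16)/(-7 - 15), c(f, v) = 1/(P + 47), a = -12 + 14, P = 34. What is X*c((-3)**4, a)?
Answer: -19/1782 ≈ -0.010662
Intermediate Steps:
a = 2
c(f, v) = 1/81 (c(f, v) = 1/(34 + 47) = 1/81)
X = -19/22 (X = 19/(-22) = 19*(-1/22) = -19/22 ≈ -0.86364)
X*c((-3)**4, a) = -19/22*1/81 = -19/1782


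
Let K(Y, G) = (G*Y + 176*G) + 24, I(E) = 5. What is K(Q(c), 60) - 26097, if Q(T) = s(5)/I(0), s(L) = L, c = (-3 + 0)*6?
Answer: -15453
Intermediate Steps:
c = -18 (c = -3*6 = -18)
Q(T) = 1 (Q(T) = 5/5 = 5*(⅕) = 1)
K(Y, G) = 24 + 176*G + G*Y (K(Y, G) = (176*G + G*Y) + 24 = 24 + 176*G + G*Y)
K(Q(c), 60) - 26097 = (24 + 176*60 + 60*1) - 26097 = (24 + 10560 + 60) - 26097 = 10644 - 26097 = -15453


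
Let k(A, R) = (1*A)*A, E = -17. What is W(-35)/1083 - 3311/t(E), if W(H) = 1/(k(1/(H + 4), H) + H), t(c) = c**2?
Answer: -120605512171/10527004758 ≈ -11.457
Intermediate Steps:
k(A, R) = A**2 (k(A, R) = A*A = A**2)
W(H) = 1/(H + (4 + H)**(-2)) (W(H) = 1/((1/(H + 4))**2 + H) = 1/((1/(4 + H))**2 + H) = 1/((4 + H)**(-2) + H) = 1/(H + (4 + H)**(-2)))
W(-35)/1083 - 3311/t(E) = ((4 - 35)**2/(1 - 35*(4 - 35)**2))/1083 - 3311/((-17)**2) = ((-31)**2/(1 - 35*(-31)**2))*(1/1083) - 3311/289 = (961/(1 - 35*961))*(1/1083) - 3311*1/289 = (961/(1 - 33635))*(1/1083) - 3311/289 = (961/(-33634))*(1/1083) - 3311/289 = -1/33634*961*(1/1083) - 3311/289 = -961/33634*1/1083 - 3311/289 = -961/36425622 - 3311/289 = -120605512171/10527004758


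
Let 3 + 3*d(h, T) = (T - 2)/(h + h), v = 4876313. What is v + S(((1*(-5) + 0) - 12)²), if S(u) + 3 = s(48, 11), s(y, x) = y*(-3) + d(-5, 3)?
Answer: 146284949/30 ≈ 4.8762e+6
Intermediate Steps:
d(h, T) = -1 + (-2 + T)/(6*h) (d(h, T) = -1 + ((T - 2)/(h + h))/3 = -1 + ((-2 + T)/((2*h)))/3 = -1 + ((-2 + T)*(1/(2*h)))/3 = -1 + ((-2 + T)/(2*h))/3 = -1 + (-2 + T)/(6*h))
s(y, x) = -31/30 - 3*y (s(y, x) = y*(-3) + (⅙)*(-2 + 3 - 6*(-5))/(-5) = -3*y + (⅙)*(-⅕)*(-2 + 3 + 30) = -3*y + (⅙)*(-⅕)*31 = -3*y - 31/30 = -31/30 - 3*y)
S(u) = -4441/30 (S(u) = -3 + (-31/30 - 3*48) = -3 + (-31/30 - 144) = -3 - 4351/30 = -4441/30)
v + S(((1*(-5) + 0) - 12)²) = 4876313 - 4441/30 = 146284949/30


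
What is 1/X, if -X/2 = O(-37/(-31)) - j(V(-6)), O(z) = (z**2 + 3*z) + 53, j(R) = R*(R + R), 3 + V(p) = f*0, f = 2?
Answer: -961/76890 ≈ -0.012498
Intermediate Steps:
V(p) = -3 (V(p) = -3 + 2*0 = -3 + 0 = -3)
j(R) = 2*R**2 (j(R) = R*(2*R) = 2*R**2)
O(z) = 53 + z**2 + 3*z
X = -76890/961 (X = -2*((53 + (-37/(-31))**2 + 3*(-37/(-31))) - 2*(-3)**2) = -2*((53 + (-37*(-1/31))**2 + 3*(-37*(-1/31))) - 2*9) = -2*((53 + (37/31)**2 + 3*(37/31)) - 1*18) = -2*((53 + 1369/961 + 111/31) - 18) = -2*(55743/961 - 18) = -2*38445/961 = -76890/961 ≈ -80.010)
1/X = 1/(-76890/961) = -961/76890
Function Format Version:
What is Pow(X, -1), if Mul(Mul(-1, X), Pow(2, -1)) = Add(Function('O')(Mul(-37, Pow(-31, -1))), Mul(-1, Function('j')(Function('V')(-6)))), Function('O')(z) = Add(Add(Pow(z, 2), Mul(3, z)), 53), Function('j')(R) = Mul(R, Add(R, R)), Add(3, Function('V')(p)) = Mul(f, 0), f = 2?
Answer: Rational(-961, 76890) ≈ -0.012498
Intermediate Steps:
Function('V')(p) = -3 (Function('V')(p) = Add(-3, Mul(2, 0)) = Add(-3, 0) = -3)
Function('j')(R) = Mul(2, Pow(R, 2)) (Function('j')(R) = Mul(R, Mul(2, R)) = Mul(2, Pow(R, 2)))
Function('O')(z) = Add(53, Pow(z, 2), Mul(3, z))
X = Rational(-76890, 961) (X = Mul(-2, Add(Add(53, Pow(Mul(-37, Pow(-31, -1)), 2), Mul(3, Mul(-37, Pow(-31, -1)))), Mul(-1, Mul(2, Pow(-3, 2))))) = Mul(-2, Add(Add(53, Pow(Mul(-37, Rational(-1, 31)), 2), Mul(3, Mul(-37, Rational(-1, 31)))), Mul(-1, Mul(2, 9)))) = Mul(-2, Add(Add(53, Pow(Rational(37, 31), 2), Mul(3, Rational(37, 31))), Mul(-1, 18))) = Mul(-2, Add(Add(53, Rational(1369, 961), Rational(111, 31)), -18)) = Mul(-2, Add(Rational(55743, 961), -18)) = Mul(-2, Rational(38445, 961)) = Rational(-76890, 961) ≈ -80.010)
Pow(X, -1) = Pow(Rational(-76890, 961), -1) = Rational(-961, 76890)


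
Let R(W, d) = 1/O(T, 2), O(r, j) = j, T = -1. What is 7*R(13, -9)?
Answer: 7/2 ≈ 3.5000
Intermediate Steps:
R(W, d) = ½ (R(W, d) = 1/2 = ½)
7*R(13, -9) = 7*(½) = 7/2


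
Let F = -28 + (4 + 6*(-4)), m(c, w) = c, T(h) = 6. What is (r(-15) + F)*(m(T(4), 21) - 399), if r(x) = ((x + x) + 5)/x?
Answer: 18209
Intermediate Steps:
r(x) = (5 + 2*x)/x (r(x) = (2*x + 5)/x = (5 + 2*x)/x)
F = -48 (F = -28 + (4 - 24) = -28 - 20 = -48)
(r(-15) + F)*(m(T(4), 21) - 399) = ((2 + 5/(-15)) - 48)*(6 - 399) = ((2 + 5*(-1/15)) - 48)*(-393) = ((2 - ⅓) - 48)*(-393) = (5/3 - 48)*(-393) = -139/3*(-393) = 18209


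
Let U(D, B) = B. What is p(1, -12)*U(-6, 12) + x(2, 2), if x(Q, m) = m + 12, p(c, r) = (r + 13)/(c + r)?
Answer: 142/11 ≈ 12.909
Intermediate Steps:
p(c, r) = (13 + r)/(c + r)
x(Q, m) = 12 + m
p(1, -12)*U(-6, 12) + x(2, 2) = ((13 - 12)/(1 - 12))*12 + (12 + 2) = (1/(-11))*12 + 14 = -1/11*1*12 + 14 = -1/11*12 + 14 = -12/11 + 14 = 142/11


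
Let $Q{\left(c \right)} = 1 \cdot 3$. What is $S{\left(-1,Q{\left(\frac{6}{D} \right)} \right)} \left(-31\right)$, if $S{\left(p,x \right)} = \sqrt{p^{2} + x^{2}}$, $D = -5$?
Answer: $- 31 \sqrt{10} \approx -98.031$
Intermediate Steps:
$Q{\left(c \right)} = 3$
$S{\left(-1,Q{\left(\frac{6}{D} \right)} \right)} \left(-31\right) = \sqrt{\left(-1\right)^{2} + 3^{2}} \left(-31\right) = \sqrt{1 + 9} \left(-31\right) = \sqrt{10} \left(-31\right) = - 31 \sqrt{10}$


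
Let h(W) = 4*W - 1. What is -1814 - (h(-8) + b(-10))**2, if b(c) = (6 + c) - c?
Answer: -2543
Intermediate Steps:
h(W) = -1 + 4*W
b(c) = 6
-1814 - (h(-8) + b(-10))**2 = -1814 - ((-1 + 4*(-8)) + 6)**2 = -1814 - ((-1 - 32) + 6)**2 = -1814 - (-33 + 6)**2 = -1814 - 1*(-27)**2 = -1814 - 1*729 = -1814 - 729 = -2543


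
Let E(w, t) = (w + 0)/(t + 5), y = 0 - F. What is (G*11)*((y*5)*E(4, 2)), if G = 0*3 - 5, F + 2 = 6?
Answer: 4400/7 ≈ 628.57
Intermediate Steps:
F = 4 (F = -2 + 6 = 4)
y = -4 (y = 0 - 1*4 = 0 - 4 = -4)
E(w, t) = w/(5 + t)
G = -5 (G = 0 - 5 = -5)
(G*11)*((y*5)*E(4, 2)) = (-5*11)*((-4*5)*(4/(5 + 2))) = -(-1100)*4/7 = -55*(-80/7) = 4400/7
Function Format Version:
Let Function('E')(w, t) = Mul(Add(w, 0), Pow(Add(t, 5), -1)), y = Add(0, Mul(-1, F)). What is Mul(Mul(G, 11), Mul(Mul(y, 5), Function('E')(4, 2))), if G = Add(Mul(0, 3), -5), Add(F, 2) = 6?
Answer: Rational(4400, 7) ≈ 628.57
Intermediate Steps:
F = 4 (F = Add(-2, 6) = 4)
y = -4 (y = Add(0, Mul(-1, 4)) = Add(0, -4) = -4)
Function('E')(w, t) = Mul(w, Pow(Add(5, t), -1))
G = -5 (G = Add(0, -5) = -5)
Mul(Mul(G, 11), Mul(Mul(y, 5), Function('E')(4, 2))) = Mul(Mul(-5, 11), Mul(Mul(-4, 5), Mul(4, Pow(Add(5, 2), -1)))) = Mul(-55, Mul(-20, Mul(4, Pow(7, -1)))) = Mul(-55, Mul(-20, Mul(4, Rational(1, 7)))) = Mul(-55, Mul(-20, Rational(4, 7))) = Mul(-55, Rational(-80, 7)) = Rational(4400, 7)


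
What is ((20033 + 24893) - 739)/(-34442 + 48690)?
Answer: 3399/1096 ≈ 3.1013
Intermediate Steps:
((20033 + 24893) - 739)/(-34442 + 48690) = (44926 - 739)/14248 = 44187*(1/14248) = 3399/1096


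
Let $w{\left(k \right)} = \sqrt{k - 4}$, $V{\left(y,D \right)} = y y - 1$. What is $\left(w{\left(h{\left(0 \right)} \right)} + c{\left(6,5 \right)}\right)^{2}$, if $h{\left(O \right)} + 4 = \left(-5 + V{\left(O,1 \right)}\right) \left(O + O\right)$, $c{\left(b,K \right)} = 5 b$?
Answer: $892 + 120 i \sqrt{2} \approx 892.0 + 169.71 i$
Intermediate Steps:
$V{\left(y,D \right)} = -1 + y^{2}$ ($V{\left(y,D \right)} = y^{2} - 1 = -1 + y^{2}$)
$h{\left(O \right)} = -4 + 2 O \left(-6 + O^{2}\right)$ ($h{\left(O \right)} = -4 + \left(-5 + \left(-1 + O^{2}\right)\right) \left(O + O\right) = -4 + \left(-6 + O^{2}\right) 2 O = -4 + 2 O \left(-6 + O^{2}\right)$)
$w{\left(k \right)} = \sqrt{-4 + k}$
$\left(w{\left(h{\left(0 \right)} \right)} + c{\left(6,5 \right)}\right)^{2} = \left(\sqrt{-4 - \left(4 - 2 \cdot 0^{3}\right)} + 5 \cdot 6\right)^{2} = \left(\sqrt{-4 + \left(-4 + 0 + 2 \cdot 0\right)} + 30\right)^{2} = \left(\sqrt{-4 + \left(-4 + 0 + 0\right)} + 30\right)^{2} = \left(\sqrt{-4 - 4} + 30\right)^{2} = \left(\sqrt{-8} + 30\right)^{2} = \left(2 i \sqrt{2} + 30\right)^{2} = \left(30 + 2 i \sqrt{2}\right)^{2}$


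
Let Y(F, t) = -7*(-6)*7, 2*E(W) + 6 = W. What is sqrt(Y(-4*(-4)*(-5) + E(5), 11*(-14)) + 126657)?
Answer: sqrt(126951) ≈ 356.30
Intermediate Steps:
E(W) = -3 + W/2
Y(F, t) = 294 (Y(F, t) = 42*7 = 294)
sqrt(Y(-4*(-4)*(-5) + E(5), 11*(-14)) + 126657) = sqrt(294 + 126657) = sqrt(126951)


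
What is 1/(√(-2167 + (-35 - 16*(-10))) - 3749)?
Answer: -3749/14057043 - I*√2042/14057043 ≈ -0.0002667 - 3.2147e-6*I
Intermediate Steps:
1/(√(-2167 + (-35 - 16*(-10))) - 3749) = 1/(√(-2167 + (-35 + 160)) - 3749) = 1/(√(-2167 + 125) - 3749) = 1/(√(-2042) - 3749) = 1/(I*√2042 - 3749) = 1/(-3749 + I*√2042)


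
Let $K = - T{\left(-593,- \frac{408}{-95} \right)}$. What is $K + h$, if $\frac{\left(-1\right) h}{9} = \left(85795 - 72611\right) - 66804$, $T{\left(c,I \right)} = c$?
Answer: $483173$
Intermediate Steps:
$K = 593$ ($K = \left(-1\right) \left(-593\right) = 593$)
$h = 482580$ ($h = - 9 \left(\left(85795 - 72611\right) - 66804\right) = - 9 \left(13184 - 66804\right) = \left(-9\right) \left(-53620\right) = 482580$)
$K + h = 593 + 482580 = 483173$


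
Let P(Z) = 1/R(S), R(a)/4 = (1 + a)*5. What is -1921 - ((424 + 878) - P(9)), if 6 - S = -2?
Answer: -580139/180 ≈ -3223.0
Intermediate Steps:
S = 8 (S = 6 - 1*(-2) = 6 + 2 = 8)
R(a) = 20 + 20*a (R(a) = 4*((1 + a)*5) = 4*(5 + 5*a) = 20 + 20*a)
P(Z) = 1/180 (P(Z) = 1/(20 + 20*8) = 1/(20 + 160) = 1/180)
-1921 - ((424 + 878) - P(9)) = -1921 - ((424 + 878) - 1*1/180) = -1921 - (1302 - 1/180) = -1921 - 1*234359/180 = -1921 - 234359/180 = -580139/180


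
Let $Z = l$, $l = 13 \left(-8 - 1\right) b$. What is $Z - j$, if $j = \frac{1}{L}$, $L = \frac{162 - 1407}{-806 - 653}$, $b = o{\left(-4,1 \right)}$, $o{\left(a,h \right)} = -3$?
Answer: $\frac{435536}{1245} \approx 349.83$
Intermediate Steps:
$b = -3$
$l = 351$ ($l = 13 \left(-8 - 1\right) \left(-3\right) = 13 \left(-9\right) \left(-3\right) = \left(-117\right) \left(-3\right) = 351$)
$L = \frac{1245}{1459}$ ($L = - \frac{1245}{-1459} = \left(-1245\right) \left(- \frac{1}{1459}\right) = \frac{1245}{1459} \approx 0.85332$)
$Z = 351$
$j = \frac{1459}{1245}$ ($j = \frac{1}{\frac{1245}{1459}} = \frac{1459}{1245} \approx 1.1719$)
$Z - j = 351 - \frac{1459}{1245} = \frac{435536}{1245}$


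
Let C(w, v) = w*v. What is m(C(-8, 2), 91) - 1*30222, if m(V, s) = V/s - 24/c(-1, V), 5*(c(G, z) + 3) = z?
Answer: -85245838/2821 ≈ -30218.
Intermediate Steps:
C(w, v) = v*w
c(G, z) = -3 + z/5
m(V, s) = -24/(-3 + V/5) + V/s (m(V, s) = V/s - 24/(-3 + V/5) = -24/(-3 + V/5) + V/s)
m(C(-8, 2), 91) - 1*30222 = (-120*91 + (2*(-8))*(-15 + 2*(-8)))/(91*(-15 + 2*(-8))) - 1*30222 = (-10920 - 16*(-15 - 16))/(91*(-15 - 16)) - 30222 = (1/91)*(-10920 - 16*(-31))/(-31) - 30222 = (1/91)*(-1/31)*(-10920 + 496) - 30222 = (1/91)*(-1/31)*(-10424) - 30222 = 10424/2821 - 30222 = -85245838/2821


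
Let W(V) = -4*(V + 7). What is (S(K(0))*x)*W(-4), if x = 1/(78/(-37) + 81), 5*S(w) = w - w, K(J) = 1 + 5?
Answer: 0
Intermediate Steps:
K(J) = 6
W(V) = -28 - 4*V (W(V) = -4*(7 + V) = -28 - 4*V)
S(w) = 0 (S(w) = (w - w)/5 = (⅕)*0 = 0)
x = 37/2919 (x = 1/(78*(-1/37) + 81) = 1/(-78/37 + 81) = 1/(2919/37) = 37/2919 ≈ 0.012676)
(S(K(0))*x)*W(-4) = (0*(37/2919))*(-28 - 4*(-4)) = 0*(-28 + 16) = 0*(-12) = 0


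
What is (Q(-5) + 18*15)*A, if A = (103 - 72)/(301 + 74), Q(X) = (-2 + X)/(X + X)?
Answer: 83917/3750 ≈ 22.378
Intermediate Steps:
Q(X) = (-2 + X)/(2*X) (Q(X) = (-2 + X)/((2*X)) = (-2 + X)*(1/(2*X)) = (-2 + X)/(2*X))
A = 31/375 ≈ 0.082667
(Q(-5) + 18*15)*A = ((½)*(-2 - 5)/(-5) + 18*15)*(31/375) = ((½)*(-⅕)*(-7) + 270)*(31/375) = (7/10 + 270)*(31/375) = (2707/10)*(31/375) = 83917/3750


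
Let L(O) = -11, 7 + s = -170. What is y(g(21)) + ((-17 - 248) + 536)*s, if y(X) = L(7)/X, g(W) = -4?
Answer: -191857/4 ≈ -47964.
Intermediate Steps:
s = -177 (s = -7 - 170 = -177)
y(X) = -11/X
y(g(21)) + ((-17 - 248) + 536)*s = -11/(-4) + ((-17 - 248) + 536)*(-177) = -11*(-1/4) + (-265 + 536)*(-177) = 11/4 + 271*(-177) = 11/4 - 47967 = -191857/4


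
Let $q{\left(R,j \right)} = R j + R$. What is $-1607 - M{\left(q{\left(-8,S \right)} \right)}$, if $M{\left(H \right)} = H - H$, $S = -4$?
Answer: $-1607$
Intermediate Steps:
$q{\left(R,j \right)} = R + R j$
$M{\left(H \right)} = 0$
$-1607 - M{\left(q{\left(-8,S \right)} \right)} = -1607 - 0 = -1607 + 0 = -1607$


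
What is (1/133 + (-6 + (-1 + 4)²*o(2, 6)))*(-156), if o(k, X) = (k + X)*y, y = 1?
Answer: -1369524/133 ≈ -10297.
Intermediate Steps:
o(k, X) = X + k (o(k, X) = (k + X)*1 = (X + k)*1 = X + k)
(1/133 + (-6 + (-1 + 4)²*o(2, 6)))*(-156) = (1/133 + (-6 + (-1 + 4)²*(6 + 2)))*(-156) = (1/133 + (-6 + 3²*8))*(-156) = (1/133 + (-6 + 9*8))*(-156) = (1/133 + (-6 + 72))*(-156) = (1/133 + 66)*(-156) = (8779/133)*(-156) = -1369524/133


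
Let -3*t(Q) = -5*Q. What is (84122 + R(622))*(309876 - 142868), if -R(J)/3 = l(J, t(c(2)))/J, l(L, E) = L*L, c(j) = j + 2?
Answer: 13737410048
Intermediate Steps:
c(j) = 2 + j
t(Q) = 5*Q/3 (t(Q) = -(-5)*Q/3 = 5*Q/3)
l(L, E) = L**2
R(J) = -3*J (R(J) = -3*J**2/J = -3*J)
(84122 + R(622))*(309876 - 142868) = (84122 - 3*622)*(309876 - 142868) = (84122 - 1866)*167008 = 82256*167008 = 13737410048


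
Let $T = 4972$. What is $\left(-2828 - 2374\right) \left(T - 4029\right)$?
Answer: $-4905486$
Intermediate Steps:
$\left(-2828 - 2374\right) \left(T - 4029\right) = \left(-2828 - 2374\right) \left(4972 - 4029\right) = \left(-5202\right) 943 = -4905486$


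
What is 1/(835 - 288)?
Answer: 1/547 ≈ 0.0018282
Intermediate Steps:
1/(835 - 288) = 1/547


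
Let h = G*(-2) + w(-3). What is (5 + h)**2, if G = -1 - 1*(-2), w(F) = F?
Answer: 0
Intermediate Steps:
G = 1 (G = -1 + 2 = 1)
h = -5 (h = 1*(-2) - 3 = -2 - 3 = -5)
(5 + h)**2 = (5 - 5)**2 = 0**2 = 0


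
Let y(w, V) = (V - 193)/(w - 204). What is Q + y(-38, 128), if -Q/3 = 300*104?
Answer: -22651135/242 ≈ -93600.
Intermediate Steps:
y(w, V) = (-193 + V)/(-204 + w)
Q = -93600 (Q = -900*104 = -3*31200 = -93600)
Q + y(-38, 128) = -93600 + (-193 + 128)/(-204 - 38) = -93600 - 65/(-242) = -93600 - 1/242*(-65) = -93600 + 65/242 = -22651135/242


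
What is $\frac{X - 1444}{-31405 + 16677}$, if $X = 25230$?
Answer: $- \frac{1699}{1052} \approx -1.615$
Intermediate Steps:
$\frac{X - 1444}{-31405 + 16677} = \frac{25230 - 1444}{-31405 + 16677} = \frac{23786}{-14728} = 23786 \left(- \frac{1}{14728}\right) = - \frac{1699}{1052}$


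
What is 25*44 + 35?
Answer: 1135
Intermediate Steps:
25*44 + 35 = 1100 + 35 = 1135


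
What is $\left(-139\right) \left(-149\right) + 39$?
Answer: $20750$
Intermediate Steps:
$\left(-139\right) \left(-149\right) + 39 = 20711 + 39 = 20750$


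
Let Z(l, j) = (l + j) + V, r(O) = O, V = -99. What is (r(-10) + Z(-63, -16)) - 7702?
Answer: -7890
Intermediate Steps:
Z(l, j) = -99 + j + l (Z(l, j) = (l + j) - 99 = (j + l) - 99 = -99 + j + l)
(r(-10) + Z(-63, -16)) - 7702 = (-10 + (-99 - 16 - 63)) - 7702 = (-10 - 178) - 7702 = -188 - 7702 = -7890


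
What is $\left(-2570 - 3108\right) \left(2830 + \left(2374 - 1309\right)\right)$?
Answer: $-22115810$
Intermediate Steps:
$\left(-2570 - 3108\right) \left(2830 + \left(2374 - 1309\right)\right) = - 5678 \left(2830 + \left(2374 - 1309\right)\right) = - 5678 \left(2830 + 1065\right) = \left(-5678\right) 3895 = -22115810$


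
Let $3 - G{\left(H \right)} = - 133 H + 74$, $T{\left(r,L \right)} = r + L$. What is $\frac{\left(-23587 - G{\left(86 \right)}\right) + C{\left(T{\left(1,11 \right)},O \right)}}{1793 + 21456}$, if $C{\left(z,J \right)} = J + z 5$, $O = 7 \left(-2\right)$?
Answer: $- \frac{34908}{23249} \approx -1.5015$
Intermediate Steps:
$O = -14$
$T{\left(r,L \right)} = L + r$
$C{\left(z,J \right)} = J + 5 z$
$G{\left(H \right)} = -71 + 133 H$ ($G{\left(H \right)} = 3 - \left(- 133 H + 74\right) = 3 - \left(74 - 133 H\right) = 3 + \left(-74 + 133 H\right) = -71 + 133 H$)
$\frac{\left(-23587 - G{\left(86 \right)}\right) + C{\left(T{\left(1,11 \right)},O \right)}}{1793 + 21456} = \frac{\left(-23587 - \left(-71 + 133 \cdot 86\right)\right) - \left(14 - 5 \left(11 + 1\right)\right)}{1793 + 21456} = \frac{\left(-23587 - \left(-71 + 11438\right)\right) + \left(-14 + 5 \cdot 12\right)}{23249} = \left(\left(-23587 - 11367\right) + \left(-14 + 60\right)\right) \frac{1}{23249} = \left(\left(-23587 - 11367\right) + 46\right) \frac{1}{23249} = \left(-34954 + 46\right) \frac{1}{23249} = \left(-34908\right) \frac{1}{23249} = - \frac{34908}{23249}$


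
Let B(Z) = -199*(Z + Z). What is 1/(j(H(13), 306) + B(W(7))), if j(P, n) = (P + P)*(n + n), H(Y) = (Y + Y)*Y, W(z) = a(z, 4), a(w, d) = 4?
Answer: 1/412120 ≈ 2.4265e-6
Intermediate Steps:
W(z) = 4
H(Y) = 2*Y² (H(Y) = (2*Y)*Y = 2*Y²)
B(Z) = -398*Z
j(P, n) = 4*P*n (j(P, n) = (2*P)*(2*n) = 4*P*n)
1/(j(H(13), 306) + B(W(7))) = 1/(4*(2*13²)*306 - 398*4) = 1/(4*(2*169)*306 - 1592) = 1/(4*338*306 - 1592) = 1/(413712 - 1592) = 1/412120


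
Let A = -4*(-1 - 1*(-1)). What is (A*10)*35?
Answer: 0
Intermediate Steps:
A = 0 (A = -4*(-1 + 1) = -4*0 = 0)
(A*10)*35 = (0*10)*35 = 0*35 = 0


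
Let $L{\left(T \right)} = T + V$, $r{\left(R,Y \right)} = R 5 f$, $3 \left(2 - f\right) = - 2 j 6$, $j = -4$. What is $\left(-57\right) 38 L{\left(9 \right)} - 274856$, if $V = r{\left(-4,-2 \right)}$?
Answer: $-900830$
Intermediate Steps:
$f = -14$ ($f = 2 - \frac{\left(-2\right) \left(-4\right) 6}{3} = 2 - \frac{8 \cdot 6}{3} = 2 - 16 = -14$)
$r{\left(R,Y \right)} = - 70 R$ ($r{\left(R,Y \right)} = R 5 \left(-14\right) = 5 R \left(-14\right) = - 70 R$)
$V = 280$ ($V = \left(-70\right) \left(-4\right) = 280$)
$L{\left(T \right)} = 280 + T$ ($L{\left(T \right)} = T + 280 = 280 + T$)
$\left(-57\right) 38 L{\left(9 \right)} - 274856 = \left(-57\right) 38 \left(280 + 9\right) - 274856 = \left(-2166\right) 289 - 274856 = -625974 - 274856 = -900830$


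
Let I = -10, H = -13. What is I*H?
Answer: 130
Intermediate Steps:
I*H = -10*(-13) = 130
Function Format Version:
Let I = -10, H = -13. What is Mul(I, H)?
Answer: 130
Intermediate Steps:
Mul(I, H) = Mul(-10, -13) = 130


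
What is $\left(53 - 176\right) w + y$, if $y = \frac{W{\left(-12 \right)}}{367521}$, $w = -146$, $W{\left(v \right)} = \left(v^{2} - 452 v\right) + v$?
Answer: $\frac{2199982558}{122507} \approx 17958.0$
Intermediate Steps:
$W{\left(v \right)} = v^{2} - 451 v$
$y = \frac{1852}{122507}$ ($y = \frac{\left(-12\right) \left(-451 - 12\right)}{367521} = \left(-12\right) \left(-463\right) \frac{1}{367521} = 5556 \cdot \frac{1}{367521} = \frac{1852}{122507} \approx 0.015117$)
$\left(53 - 176\right) w + y = \left(53 - 176\right) \left(-146\right) + \frac{1852}{122507} = \left(-123\right) \left(-146\right) + \frac{1852}{122507} = 17958 + \frac{1852}{122507} = \frac{2199982558}{122507}$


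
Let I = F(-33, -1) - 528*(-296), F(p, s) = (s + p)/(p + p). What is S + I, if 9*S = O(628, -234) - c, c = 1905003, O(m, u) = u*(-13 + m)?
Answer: -2355160/33 ≈ -71369.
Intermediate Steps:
S = -227657 (S = (-234*(-13 + 628) - 1*1905003)/9 = (-234*615 - 1905003)/9 = (-143910 - 1905003)/9 = (⅑)*(-2048913) = -227657)
F(p, s) = (p + s)/(2*p) (F(p, s) = (p + s)/((2*p)) = (p + s)*(1/(2*p)) = (p + s)/(2*p))
I = 5157521/33 (I = (½)*(-33 - 1)/(-33) - 528*(-296) = (½)*(-1/33)*(-34) + 156288 = 17/33 + 156288 = 5157521/33 ≈ 1.5629e+5)
S + I = -227657 + 5157521/33 = -2355160/33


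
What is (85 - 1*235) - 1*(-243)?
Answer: 93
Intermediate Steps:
(85 - 1*235) - 1*(-243) = (85 - 235) + 243 = -150 + 243 = 93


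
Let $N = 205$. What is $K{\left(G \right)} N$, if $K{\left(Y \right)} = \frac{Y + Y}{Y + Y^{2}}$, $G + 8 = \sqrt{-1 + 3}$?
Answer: $- \frac{2870}{47} - \frac{410 \sqrt{2}}{47} \approx -73.401$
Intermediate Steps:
$G = -8 + \sqrt{2}$ ($G = -8 + \sqrt{-1 + 3} = -8 + \sqrt{2} \approx -6.5858$)
$K{\left(Y \right)} = \frac{2 Y}{Y + Y^{2}}$
$K{\left(G \right)} N = \frac{2}{1 - \left(8 - \sqrt{2}\right)} 205 = \frac{2}{-7 + \sqrt{2}} \cdot 205 = \frac{410}{-7 + \sqrt{2}}$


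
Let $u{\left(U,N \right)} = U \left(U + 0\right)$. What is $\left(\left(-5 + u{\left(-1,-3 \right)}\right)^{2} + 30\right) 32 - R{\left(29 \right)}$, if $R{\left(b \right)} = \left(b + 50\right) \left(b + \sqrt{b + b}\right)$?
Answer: $-819 - 79 \sqrt{58} \approx -1420.6$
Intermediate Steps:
$u{\left(U,N \right)} = U^{2}$ ($u{\left(U,N \right)} = U U = U^{2}$)
$R{\left(b \right)} = \left(50 + b\right) \left(b + \sqrt{2} \sqrt{b}\right)$ ($R{\left(b \right)} = \left(50 + b\right) \left(b + \sqrt{2 b}\right) = \left(50 + b\right) \left(b + \sqrt{2} \sqrt{b}\right)$)
$\left(\left(-5 + u{\left(-1,-3 \right)}\right)^{2} + 30\right) 32 - R{\left(29 \right)} = \left(\left(-5 + \left(-1\right)^{2}\right)^{2} + 30\right) 32 - \left(29^{2} + 50 \cdot 29 + \sqrt{2} \cdot 29^{\frac{3}{2}} + 50 \sqrt{2} \sqrt{29}\right) = \left(\left(-5 + 1\right)^{2} + 30\right) 32 - \left(841 + 1450 + \sqrt{2} \cdot 29 \sqrt{29} + 50 \sqrt{58}\right) = \left(\left(-4\right)^{2} + 30\right) 32 - \left(841 + 1450 + 29 \sqrt{58} + 50 \sqrt{58}\right) = \left(16 + 30\right) 32 - \left(2291 + 79 \sqrt{58}\right) = 46 \cdot 32 - \left(2291 + 79 \sqrt{58}\right) = 1472 - \left(2291 + 79 \sqrt{58}\right) = -819 - 79 \sqrt{58}$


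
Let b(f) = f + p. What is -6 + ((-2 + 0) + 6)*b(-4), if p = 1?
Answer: -18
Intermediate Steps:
b(f) = 1 + f (b(f) = f + 1 = 1 + f)
-6 + ((-2 + 0) + 6)*b(-4) = -6 + ((-2 + 0) + 6)*(1 - 4) = -6 + (-2 + 6)*(-3) = -6 + 4*(-3) = -6 - 12 = -18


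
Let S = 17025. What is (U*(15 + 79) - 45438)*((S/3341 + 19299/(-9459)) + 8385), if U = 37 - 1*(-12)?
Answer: -3607965652590464/10534173 ≈ -3.4250e+8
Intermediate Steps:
U = 49 (U = 37 + 12 = 49)
(U*(15 + 79) - 45438)*((S/3341 + 19299/(-9459)) + 8385) = (49*(15 + 79) - 45438)*((17025/3341 + 19299/(-9459)) + 8385) = (49*94 - 45438)*((17025*(1/3341) + 19299*(-1/9459)) + 8385) = (4606 - 45438)*((17025/3341 - 6433/3153) + 8385) = -40832*(32187172/10534173 + 8385) = -40832*88361227777/10534173 = -3607965652590464/10534173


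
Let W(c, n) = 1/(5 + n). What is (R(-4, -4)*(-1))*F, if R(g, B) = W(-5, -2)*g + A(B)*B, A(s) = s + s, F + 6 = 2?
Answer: 368/3 ≈ 122.67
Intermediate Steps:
F = -4 (F = -6 + 2 = -4)
A(s) = 2*s
R(g, B) = 2*B² + g/3 (R(g, B) = g/(5 - 2) + (2*B)*B = g/3 + 2*B² = 2*B² + g/3)
(R(-4, -4)*(-1))*F = ((2*(-4)² + (⅓)*(-4))*(-1))*(-4) = ((2*16 - 4/3)*(-1))*(-4) = ((32 - 4/3)*(-1))*(-4) = ((92/3)*(-1))*(-4) = -92/3*(-4) = 368/3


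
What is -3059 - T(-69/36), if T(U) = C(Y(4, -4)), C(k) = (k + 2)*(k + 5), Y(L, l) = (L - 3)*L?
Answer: -3113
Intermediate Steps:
Y(L, l) = L*(-3 + L) (Y(L, l) = (-3 + L)*L = L*(-3 + L))
C(k) = (2 + k)*(5 + k)
T(U) = 54 (T(U) = 10 + (4*(-3 + 4))² + 7*(4*(-3 + 4)) = 10 + (4*1)² + 7*(4*1) = 10 + 4² + 7*4 = 10 + 16 + 28 = 54)
-3059 - T(-69/36) = -3059 - 1*54 = -3059 - 54 = -3113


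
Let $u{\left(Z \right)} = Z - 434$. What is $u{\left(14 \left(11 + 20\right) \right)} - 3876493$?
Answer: $-3876493$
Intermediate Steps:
$u{\left(Z \right)} = -434 + Z$ ($u{\left(Z \right)} = Z - 434 = -434 + Z$)
$u{\left(14 \left(11 + 20\right) \right)} - 3876493 = \left(-434 + 14 \left(11 + 20\right)\right) - 3876493 = \left(-434 + 14 \cdot 31\right) - 3876493 = \left(-434 + 434\right) - 3876493 = 0 - 3876493 = -3876493$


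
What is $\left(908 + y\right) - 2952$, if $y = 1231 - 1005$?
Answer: $-1818$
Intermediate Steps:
$y = 226$
$\left(908 + y\right) - 2952 = \left(908 + 226\right) - 2952 = 1134 - 2952 = -1818$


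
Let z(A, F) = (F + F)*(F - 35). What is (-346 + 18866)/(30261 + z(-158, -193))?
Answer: 18520/118269 ≈ 0.15659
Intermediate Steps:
z(A, F) = 2*F*(-35 + F) (z(A, F) = (2*F)*(-35 + F) = 2*F*(-35 + F))
(-346 + 18866)/(30261 + z(-158, -193)) = (-346 + 18866)/(30261 + 2*(-193)*(-35 - 193)) = 18520/(30261 + 2*(-193)*(-228)) = 18520/(30261 + 88008) = 18520/118269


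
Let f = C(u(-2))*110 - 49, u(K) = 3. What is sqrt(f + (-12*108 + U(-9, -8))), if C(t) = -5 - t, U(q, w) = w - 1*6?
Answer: I*sqrt(2239) ≈ 47.318*I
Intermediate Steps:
U(q, w) = -6 + w (U(q, w) = w - 6 = -6 + w)
f = -929 (f = (-5 - 1*3)*110 - 49 = (-5 - 3)*110 - 49 = -8*110 - 49 = -880 - 49 = -929)
sqrt(f + (-12*108 + U(-9, -8))) = sqrt(-929 + (-12*108 + (-6 - 8))) = sqrt(-929 + (-1296 - 14)) = sqrt(-929 - 1310) = sqrt(-2239) = I*sqrt(2239)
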